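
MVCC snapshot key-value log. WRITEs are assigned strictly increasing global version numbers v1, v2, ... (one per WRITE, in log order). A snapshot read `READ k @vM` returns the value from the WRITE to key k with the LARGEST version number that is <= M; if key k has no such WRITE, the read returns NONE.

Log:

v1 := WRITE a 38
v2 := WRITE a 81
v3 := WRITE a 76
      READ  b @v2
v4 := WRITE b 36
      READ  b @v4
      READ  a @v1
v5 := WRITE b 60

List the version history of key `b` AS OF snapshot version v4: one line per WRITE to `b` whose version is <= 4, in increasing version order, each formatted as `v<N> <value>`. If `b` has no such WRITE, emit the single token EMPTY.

Scan writes for key=b with version <= 4:
  v1 WRITE a 38 -> skip
  v2 WRITE a 81 -> skip
  v3 WRITE a 76 -> skip
  v4 WRITE b 36 -> keep
  v5 WRITE b 60 -> drop (> snap)
Collected: [(4, 36)]

Answer: v4 36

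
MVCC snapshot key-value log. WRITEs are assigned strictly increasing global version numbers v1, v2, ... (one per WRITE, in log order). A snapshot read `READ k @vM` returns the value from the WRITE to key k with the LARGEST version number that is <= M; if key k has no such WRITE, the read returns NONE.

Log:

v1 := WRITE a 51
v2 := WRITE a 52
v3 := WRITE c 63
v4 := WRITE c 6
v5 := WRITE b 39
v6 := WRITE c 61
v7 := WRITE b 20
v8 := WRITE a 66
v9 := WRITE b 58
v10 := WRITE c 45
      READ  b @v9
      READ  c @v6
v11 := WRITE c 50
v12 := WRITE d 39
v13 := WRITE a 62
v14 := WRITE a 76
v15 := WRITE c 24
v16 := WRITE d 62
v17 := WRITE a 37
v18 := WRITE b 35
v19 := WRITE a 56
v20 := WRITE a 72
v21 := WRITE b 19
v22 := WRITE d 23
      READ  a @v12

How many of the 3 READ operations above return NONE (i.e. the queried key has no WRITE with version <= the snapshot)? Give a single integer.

Answer: 0

Derivation:
v1: WRITE a=51  (a history now [(1, 51)])
v2: WRITE a=52  (a history now [(1, 51), (2, 52)])
v3: WRITE c=63  (c history now [(3, 63)])
v4: WRITE c=6  (c history now [(3, 63), (4, 6)])
v5: WRITE b=39  (b history now [(5, 39)])
v6: WRITE c=61  (c history now [(3, 63), (4, 6), (6, 61)])
v7: WRITE b=20  (b history now [(5, 39), (7, 20)])
v8: WRITE a=66  (a history now [(1, 51), (2, 52), (8, 66)])
v9: WRITE b=58  (b history now [(5, 39), (7, 20), (9, 58)])
v10: WRITE c=45  (c history now [(3, 63), (4, 6), (6, 61), (10, 45)])
READ b @v9: history=[(5, 39), (7, 20), (9, 58)] -> pick v9 -> 58
READ c @v6: history=[(3, 63), (4, 6), (6, 61), (10, 45)] -> pick v6 -> 61
v11: WRITE c=50  (c history now [(3, 63), (4, 6), (6, 61), (10, 45), (11, 50)])
v12: WRITE d=39  (d history now [(12, 39)])
v13: WRITE a=62  (a history now [(1, 51), (2, 52), (8, 66), (13, 62)])
v14: WRITE a=76  (a history now [(1, 51), (2, 52), (8, 66), (13, 62), (14, 76)])
v15: WRITE c=24  (c history now [(3, 63), (4, 6), (6, 61), (10, 45), (11, 50), (15, 24)])
v16: WRITE d=62  (d history now [(12, 39), (16, 62)])
v17: WRITE a=37  (a history now [(1, 51), (2, 52), (8, 66), (13, 62), (14, 76), (17, 37)])
v18: WRITE b=35  (b history now [(5, 39), (7, 20), (9, 58), (18, 35)])
v19: WRITE a=56  (a history now [(1, 51), (2, 52), (8, 66), (13, 62), (14, 76), (17, 37), (19, 56)])
v20: WRITE a=72  (a history now [(1, 51), (2, 52), (8, 66), (13, 62), (14, 76), (17, 37), (19, 56), (20, 72)])
v21: WRITE b=19  (b history now [(5, 39), (7, 20), (9, 58), (18, 35), (21, 19)])
v22: WRITE d=23  (d history now [(12, 39), (16, 62), (22, 23)])
READ a @v12: history=[(1, 51), (2, 52), (8, 66), (13, 62), (14, 76), (17, 37), (19, 56), (20, 72)] -> pick v8 -> 66
Read results in order: ['58', '61', '66']
NONE count = 0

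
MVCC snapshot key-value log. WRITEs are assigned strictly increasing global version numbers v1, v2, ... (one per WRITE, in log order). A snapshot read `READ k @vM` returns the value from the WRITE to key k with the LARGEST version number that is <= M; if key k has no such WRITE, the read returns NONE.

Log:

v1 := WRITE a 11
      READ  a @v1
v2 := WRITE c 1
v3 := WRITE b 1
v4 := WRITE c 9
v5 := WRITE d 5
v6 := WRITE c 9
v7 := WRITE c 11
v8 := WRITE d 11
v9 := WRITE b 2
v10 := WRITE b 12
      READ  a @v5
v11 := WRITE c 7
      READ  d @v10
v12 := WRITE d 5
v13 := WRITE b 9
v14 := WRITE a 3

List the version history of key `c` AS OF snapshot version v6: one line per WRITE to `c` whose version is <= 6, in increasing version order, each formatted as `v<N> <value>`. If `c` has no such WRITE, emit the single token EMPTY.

Answer: v2 1
v4 9
v6 9

Derivation:
Scan writes for key=c with version <= 6:
  v1 WRITE a 11 -> skip
  v2 WRITE c 1 -> keep
  v3 WRITE b 1 -> skip
  v4 WRITE c 9 -> keep
  v5 WRITE d 5 -> skip
  v6 WRITE c 9 -> keep
  v7 WRITE c 11 -> drop (> snap)
  v8 WRITE d 11 -> skip
  v9 WRITE b 2 -> skip
  v10 WRITE b 12 -> skip
  v11 WRITE c 7 -> drop (> snap)
  v12 WRITE d 5 -> skip
  v13 WRITE b 9 -> skip
  v14 WRITE a 3 -> skip
Collected: [(2, 1), (4, 9), (6, 9)]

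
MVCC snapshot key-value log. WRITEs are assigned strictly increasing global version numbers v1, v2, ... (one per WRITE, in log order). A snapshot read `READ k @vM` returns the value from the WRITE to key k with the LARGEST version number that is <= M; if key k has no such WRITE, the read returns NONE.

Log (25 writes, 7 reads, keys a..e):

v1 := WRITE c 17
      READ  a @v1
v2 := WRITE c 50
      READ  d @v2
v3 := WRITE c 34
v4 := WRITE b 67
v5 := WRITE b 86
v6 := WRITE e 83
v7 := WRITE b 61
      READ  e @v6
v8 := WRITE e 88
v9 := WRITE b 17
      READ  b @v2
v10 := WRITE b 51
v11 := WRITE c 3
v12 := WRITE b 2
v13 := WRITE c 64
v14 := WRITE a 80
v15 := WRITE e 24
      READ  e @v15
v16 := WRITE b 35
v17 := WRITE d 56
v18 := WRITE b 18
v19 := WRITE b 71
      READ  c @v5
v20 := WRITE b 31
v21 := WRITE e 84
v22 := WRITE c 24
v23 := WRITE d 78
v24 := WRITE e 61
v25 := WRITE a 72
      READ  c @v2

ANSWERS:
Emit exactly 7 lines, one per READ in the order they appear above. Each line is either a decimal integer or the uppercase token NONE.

Answer: NONE
NONE
83
NONE
24
34
50

Derivation:
v1: WRITE c=17  (c history now [(1, 17)])
READ a @v1: history=[] -> no version <= 1 -> NONE
v2: WRITE c=50  (c history now [(1, 17), (2, 50)])
READ d @v2: history=[] -> no version <= 2 -> NONE
v3: WRITE c=34  (c history now [(1, 17), (2, 50), (3, 34)])
v4: WRITE b=67  (b history now [(4, 67)])
v5: WRITE b=86  (b history now [(4, 67), (5, 86)])
v6: WRITE e=83  (e history now [(6, 83)])
v7: WRITE b=61  (b history now [(4, 67), (5, 86), (7, 61)])
READ e @v6: history=[(6, 83)] -> pick v6 -> 83
v8: WRITE e=88  (e history now [(6, 83), (8, 88)])
v9: WRITE b=17  (b history now [(4, 67), (5, 86), (7, 61), (9, 17)])
READ b @v2: history=[(4, 67), (5, 86), (7, 61), (9, 17)] -> no version <= 2 -> NONE
v10: WRITE b=51  (b history now [(4, 67), (5, 86), (7, 61), (9, 17), (10, 51)])
v11: WRITE c=3  (c history now [(1, 17), (2, 50), (3, 34), (11, 3)])
v12: WRITE b=2  (b history now [(4, 67), (5, 86), (7, 61), (9, 17), (10, 51), (12, 2)])
v13: WRITE c=64  (c history now [(1, 17), (2, 50), (3, 34), (11, 3), (13, 64)])
v14: WRITE a=80  (a history now [(14, 80)])
v15: WRITE e=24  (e history now [(6, 83), (8, 88), (15, 24)])
READ e @v15: history=[(6, 83), (8, 88), (15, 24)] -> pick v15 -> 24
v16: WRITE b=35  (b history now [(4, 67), (5, 86), (7, 61), (9, 17), (10, 51), (12, 2), (16, 35)])
v17: WRITE d=56  (d history now [(17, 56)])
v18: WRITE b=18  (b history now [(4, 67), (5, 86), (7, 61), (9, 17), (10, 51), (12, 2), (16, 35), (18, 18)])
v19: WRITE b=71  (b history now [(4, 67), (5, 86), (7, 61), (9, 17), (10, 51), (12, 2), (16, 35), (18, 18), (19, 71)])
READ c @v5: history=[(1, 17), (2, 50), (3, 34), (11, 3), (13, 64)] -> pick v3 -> 34
v20: WRITE b=31  (b history now [(4, 67), (5, 86), (7, 61), (9, 17), (10, 51), (12, 2), (16, 35), (18, 18), (19, 71), (20, 31)])
v21: WRITE e=84  (e history now [(6, 83), (8, 88), (15, 24), (21, 84)])
v22: WRITE c=24  (c history now [(1, 17), (2, 50), (3, 34), (11, 3), (13, 64), (22, 24)])
v23: WRITE d=78  (d history now [(17, 56), (23, 78)])
v24: WRITE e=61  (e history now [(6, 83), (8, 88), (15, 24), (21, 84), (24, 61)])
v25: WRITE a=72  (a history now [(14, 80), (25, 72)])
READ c @v2: history=[(1, 17), (2, 50), (3, 34), (11, 3), (13, 64), (22, 24)] -> pick v2 -> 50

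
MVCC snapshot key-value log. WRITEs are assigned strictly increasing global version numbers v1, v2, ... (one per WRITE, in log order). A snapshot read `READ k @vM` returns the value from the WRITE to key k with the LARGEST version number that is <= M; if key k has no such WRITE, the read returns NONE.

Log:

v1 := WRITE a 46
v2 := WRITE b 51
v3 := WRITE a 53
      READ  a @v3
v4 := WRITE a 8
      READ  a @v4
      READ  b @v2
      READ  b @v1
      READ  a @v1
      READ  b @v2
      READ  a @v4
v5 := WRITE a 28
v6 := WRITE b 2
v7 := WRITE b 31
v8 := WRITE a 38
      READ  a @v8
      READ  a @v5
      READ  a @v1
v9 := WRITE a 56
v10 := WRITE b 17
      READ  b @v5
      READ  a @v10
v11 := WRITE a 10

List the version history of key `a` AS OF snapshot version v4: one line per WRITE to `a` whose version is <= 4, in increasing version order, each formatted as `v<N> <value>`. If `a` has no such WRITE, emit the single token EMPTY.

Scan writes for key=a with version <= 4:
  v1 WRITE a 46 -> keep
  v2 WRITE b 51 -> skip
  v3 WRITE a 53 -> keep
  v4 WRITE a 8 -> keep
  v5 WRITE a 28 -> drop (> snap)
  v6 WRITE b 2 -> skip
  v7 WRITE b 31 -> skip
  v8 WRITE a 38 -> drop (> snap)
  v9 WRITE a 56 -> drop (> snap)
  v10 WRITE b 17 -> skip
  v11 WRITE a 10 -> drop (> snap)
Collected: [(1, 46), (3, 53), (4, 8)]

Answer: v1 46
v3 53
v4 8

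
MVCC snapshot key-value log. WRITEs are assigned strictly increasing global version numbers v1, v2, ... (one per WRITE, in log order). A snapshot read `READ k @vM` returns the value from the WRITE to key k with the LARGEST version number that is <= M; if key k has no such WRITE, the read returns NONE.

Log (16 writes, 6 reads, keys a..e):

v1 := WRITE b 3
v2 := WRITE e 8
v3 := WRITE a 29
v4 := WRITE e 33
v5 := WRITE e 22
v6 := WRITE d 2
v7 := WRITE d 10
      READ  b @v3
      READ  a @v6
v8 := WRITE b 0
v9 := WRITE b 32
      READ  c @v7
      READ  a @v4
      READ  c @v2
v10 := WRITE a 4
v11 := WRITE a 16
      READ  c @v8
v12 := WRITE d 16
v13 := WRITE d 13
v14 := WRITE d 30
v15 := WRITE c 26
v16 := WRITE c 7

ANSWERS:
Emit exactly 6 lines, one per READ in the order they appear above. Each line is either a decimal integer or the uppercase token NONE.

v1: WRITE b=3  (b history now [(1, 3)])
v2: WRITE e=8  (e history now [(2, 8)])
v3: WRITE a=29  (a history now [(3, 29)])
v4: WRITE e=33  (e history now [(2, 8), (4, 33)])
v5: WRITE e=22  (e history now [(2, 8), (4, 33), (5, 22)])
v6: WRITE d=2  (d history now [(6, 2)])
v7: WRITE d=10  (d history now [(6, 2), (7, 10)])
READ b @v3: history=[(1, 3)] -> pick v1 -> 3
READ a @v6: history=[(3, 29)] -> pick v3 -> 29
v8: WRITE b=0  (b history now [(1, 3), (8, 0)])
v9: WRITE b=32  (b history now [(1, 3), (8, 0), (9, 32)])
READ c @v7: history=[] -> no version <= 7 -> NONE
READ a @v4: history=[(3, 29)] -> pick v3 -> 29
READ c @v2: history=[] -> no version <= 2 -> NONE
v10: WRITE a=4  (a history now [(3, 29), (10, 4)])
v11: WRITE a=16  (a history now [(3, 29), (10, 4), (11, 16)])
READ c @v8: history=[] -> no version <= 8 -> NONE
v12: WRITE d=16  (d history now [(6, 2), (7, 10), (12, 16)])
v13: WRITE d=13  (d history now [(6, 2), (7, 10), (12, 16), (13, 13)])
v14: WRITE d=30  (d history now [(6, 2), (7, 10), (12, 16), (13, 13), (14, 30)])
v15: WRITE c=26  (c history now [(15, 26)])
v16: WRITE c=7  (c history now [(15, 26), (16, 7)])

Answer: 3
29
NONE
29
NONE
NONE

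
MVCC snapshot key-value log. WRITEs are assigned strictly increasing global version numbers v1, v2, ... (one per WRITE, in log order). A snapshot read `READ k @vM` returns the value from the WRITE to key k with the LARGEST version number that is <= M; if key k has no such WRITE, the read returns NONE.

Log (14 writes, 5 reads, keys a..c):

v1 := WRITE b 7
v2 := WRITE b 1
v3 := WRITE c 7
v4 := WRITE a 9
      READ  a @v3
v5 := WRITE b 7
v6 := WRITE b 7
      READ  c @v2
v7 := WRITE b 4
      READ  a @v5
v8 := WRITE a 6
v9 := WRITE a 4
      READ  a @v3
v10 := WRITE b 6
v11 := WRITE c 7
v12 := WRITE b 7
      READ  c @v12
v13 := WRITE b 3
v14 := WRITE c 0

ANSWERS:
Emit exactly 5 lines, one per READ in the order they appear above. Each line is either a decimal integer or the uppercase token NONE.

v1: WRITE b=7  (b history now [(1, 7)])
v2: WRITE b=1  (b history now [(1, 7), (2, 1)])
v3: WRITE c=7  (c history now [(3, 7)])
v4: WRITE a=9  (a history now [(4, 9)])
READ a @v3: history=[(4, 9)] -> no version <= 3 -> NONE
v5: WRITE b=7  (b history now [(1, 7), (2, 1), (5, 7)])
v6: WRITE b=7  (b history now [(1, 7), (2, 1), (5, 7), (6, 7)])
READ c @v2: history=[(3, 7)] -> no version <= 2 -> NONE
v7: WRITE b=4  (b history now [(1, 7), (2, 1), (5, 7), (6, 7), (7, 4)])
READ a @v5: history=[(4, 9)] -> pick v4 -> 9
v8: WRITE a=6  (a history now [(4, 9), (8, 6)])
v9: WRITE a=4  (a history now [(4, 9), (8, 6), (9, 4)])
READ a @v3: history=[(4, 9), (8, 6), (9, 4)] -> no version <= 3 -> NONE
v10: WRITE b=6  (b history now [(1, 7), (2, 1), (5, 7), (6, 7), (7, 4), (10, 6)])
v11: WRITE c=7  (c history now [(3, 7), (11, 7)])
v12: WRITE b=7  (b history now [(1, 7), (2, 1), (5, 7), (6, 7), (7, 4), (10, 6), (12, 7)])
READ c @v12: history=[(3, 7), (11, 7)] -> pick v11 -> 7
v13: WRITE b=3  (b history now [(1, 7), (2, 1), (5, 7), (6, 7), (7, 4), (10, 6), (12, 7), (13, 3)])
v14: WRITE c=0  (c history now [(3, 7), (11, 7), (14, 0)])

Answer: NONE
NONE
9
NONE
7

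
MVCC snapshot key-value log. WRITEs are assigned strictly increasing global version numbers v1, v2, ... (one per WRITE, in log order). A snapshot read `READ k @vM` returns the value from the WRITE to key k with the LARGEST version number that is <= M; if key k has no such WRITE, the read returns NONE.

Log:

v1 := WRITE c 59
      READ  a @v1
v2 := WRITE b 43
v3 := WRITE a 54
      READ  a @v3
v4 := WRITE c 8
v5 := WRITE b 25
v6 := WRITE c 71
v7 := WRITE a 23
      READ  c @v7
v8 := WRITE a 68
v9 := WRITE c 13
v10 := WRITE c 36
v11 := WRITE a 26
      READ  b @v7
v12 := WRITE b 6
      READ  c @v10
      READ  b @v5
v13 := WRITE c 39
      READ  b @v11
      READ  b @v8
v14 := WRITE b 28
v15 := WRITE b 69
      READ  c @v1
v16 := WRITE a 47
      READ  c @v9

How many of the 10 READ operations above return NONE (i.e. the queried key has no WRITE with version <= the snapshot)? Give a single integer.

v1: WRITE c=59  (c history now [(1, 59)])
READ a @v1: history=[] -> no version <= 1 -> NONE
v2: WRITE b=43  (b history now [(2, 43)])
v3: WRITE a=54  (a history now [(3, 54)])
READ a @v3: history=[(3, 54)] -> pick v3 -> 54
v4: WRITE c=8  (c history now [(1, 59), (4, 8)])
v5: WRITE b=25  (b history now [(2, 43), (5, 25)])
v6: WRITE c=71  (c history now [(1, 59), (4, 8), (6, 71)])
v7: WRITE a=23  (a history now [(3, 54), (7, 23)])
READ c @v7: history=[(1, 59), (4, 8), (6, 71)] -> pick v6 -> 71
v8: WRITE a=68  (a history now [(3, 54), (7, 23), (8, 68)])
v9: WRITE c=13  (c history now [(1, 59), (4, 8), (6, 71), (9, 13)])
v10: WRITE c=36  (c history now [(1, 59), (4, 8), (6, 71), (9, 13), (10, 36)])
v11: WRITE a=26  (a history now [(3, 54), (7, 23), (8, 68), (11, 26)])
READ b @v7: history=[(2, 43), (5, 25)] -> pick v5 -> 25
v12: WRITE b=6  (b history now [(2, 43), (5, 25), (12, 6)])
READ c @v10: history=[(1, 59), (4, 8), (6, 71), (9, 13), (10, 36)] -> pick v10 -> 36
READ b @v5: history=[(2, 43), (5, 25), (12, 6)] -> pick v5 -> 25
v13: WRITE c=39  (c history now [(1, 59), (4, 8), (6, 71), (9, 13), (10, 36), (13, 39)])
READ b @v11: history=[(2, 43), (5, 25), (12, 6)] -> pick v5 -> 25
READ b @v8: history=[(2, 43), (5, 25), (12, 6)] -> pick v5 -> 25
v14: WRITE b=28  (b history now [(2, 43), (5, 25), (12, 6), (14, 28)])
v15: WRITE b=69  (b history now [(2, 43), (5, 25), (12, 6), (14, 28), (15, 69)])
READ c @v1: history=[(1, 59), (4, 8), (6, 71), (9, 13), (10, 36), (13, 39)] -> pick v1 -> 59
v16: WRITE a=47  (a history now [(3, 54), (7, 23), (8, 68), (11, 26), (16, 47)])
READ c @v9: history=[(1, 59), (4, 8), (6, 71), (9, 13), (10, 36), (13, 39)] -> pick v9 -> 13
Read results in order: ['NONE', '54', '71', '25', '36', '25', '25', '25', '59', '13']
NONE count = 1

Answer: 1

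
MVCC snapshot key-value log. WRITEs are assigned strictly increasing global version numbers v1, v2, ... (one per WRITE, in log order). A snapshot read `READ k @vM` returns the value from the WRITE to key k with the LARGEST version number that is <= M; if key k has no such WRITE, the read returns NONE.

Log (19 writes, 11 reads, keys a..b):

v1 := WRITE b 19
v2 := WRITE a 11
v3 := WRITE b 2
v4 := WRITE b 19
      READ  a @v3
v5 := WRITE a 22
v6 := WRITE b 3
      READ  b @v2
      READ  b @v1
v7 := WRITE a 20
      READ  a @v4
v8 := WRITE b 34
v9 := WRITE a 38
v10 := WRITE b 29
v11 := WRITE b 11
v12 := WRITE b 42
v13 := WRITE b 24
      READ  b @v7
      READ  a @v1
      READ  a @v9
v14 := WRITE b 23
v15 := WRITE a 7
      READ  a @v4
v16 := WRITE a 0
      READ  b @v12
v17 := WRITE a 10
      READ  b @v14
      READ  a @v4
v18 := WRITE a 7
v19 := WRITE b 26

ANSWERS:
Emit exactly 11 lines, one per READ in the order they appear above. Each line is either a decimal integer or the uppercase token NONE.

Answer: 11
19
19
11
3
NONE
38
11
42
23
11

Derivation:
v1: WRITE b=19  (b history now [(1, 19)])
v2: WRITE a=11  (a history now [(2, 11)])
v3: WRITE b=2  (b history now [(1, 19), (3, 2)])
v4: WRITE b=19  (b history now [(1, 19), (3, 2), (4, 19)])
READ a @v3: history=[(2, 11)] -> pick v2 -> 11
v5: WRITE a=22  (a history now [(2, 11), (5, 22)])
v6: WRITE b=3  (b history now [(1, 19), (3, 2), (4, 19), (6, 3)])
READ b @v2: history=[(1, 19), (3, 2), (4, 19), (6, 3)] -> pick v1 -> 19
READ b @v1: history=[(1, 19), (3, 2), (4, 19), (6, 3)] -> pick v1 -> 19
v7: WRITE a=20  (a history now [(2, 11), (5, 22), (7, 20)])
READ a @v4: history=[(2, 11), (5, 22), (7, 20)] -> pick v2 -> 11
v8: WRITE b=34  (b history now [(1, 19), (3, 2), (4, 19), (6, 3), (8, 34)])
v9: WRITE a=38  (a history now [(2, 11), (5, 22), (7, 20), (9, 38)])
v10: WRITE b=29  (b history now [(1, 19), (3, 2), (4, 19), (6, 3), (8, 34), (10, 29)])
v11: WRITE b=11  (b history now [(1, 19), (3, 2), (4, 19), (6, 3), (8, 34), (10, 29), (11, 11)])
v12: WRITE b=42  (b history now [(1, 19), (3, 2), (4, 19), (6, 3), (8, 34), (10, 29), (11, 11), (12, 42)])
v13: WRITE b=24  (b history now [(1, 19), (3, 2), (4, 19), (6, 3), (8, 34), (10, 29), (11, 11), (12, 42), (13, 24)])
READ b @v7: history=[(1, 19), (3, 2), (4, 19), (6, 3), (8, 34), (10, 29), (11, 11), (12, 42), (13, 24)] -> pick v6 -> 3
READ a @v1: history=[(2, 11), (5, 22), (7, 20), (9, 38)] -> no version <= 1 -> NONE
READ a @v9: history=[(2, 11), (5, 22), (7, 20), (9, 38)] -> pick v9 -> 38
v14: WRITE b=23  (b history now [(1, 19), (3, 2), (4, 19), (6, 3), (8, 34), (10, 29), (11, 11), (12, 42), (13, 24), (14, 23)])
v15: WRITE a=7  (a history now [(2, 11), (5, 22), (7, 20), (9, 38), (15, 7)])
READ a @v4: history=[(2, 11), (5, 22), (7, 20), (9, 38), (15, 7)] -> pick v2 -> 11
v16: WRITE a=0  (a history now [(2, 11), (5, 22), (7, 20), (9, 38), (15, 7), (16, 0)])
READ b @v12: history=[(1, 19), (3, 2), (4, 19), (6, 3), (8, 34), (10, 29), (11, 11), (12, 42), (13, 24), (14, 23)] -> pick v12 -> 42
v17: WRITE a=10  (a history now [(2, 11), (5, 22), (7, 20), (9, 38), (15, 7), (16, 0), (17, 10)])
READ b @v14: history=[(1, 19), (3, 2), (4, 19), (6, 3), (8, 34), (10, 29), (11, 11), (12, 42), (13, 24), (14, 23)] -> pick v14 -> 23
READ a @v4: history=[(2, 11), (5, 22), (7, 20), (9, 38), (15, 7), (16, 0), (17, 10)] -> pick v2 -> 11
v18: WRITE a=7  (a history now [(2, 11), (5, 22), (7, 20), (9, 38), (15, 7), (16, 0), (17, 10), (18, 7)])
v19: WRITE b=26  (b history now [(1, 19), (3, 2), (4, 19), (6, 3), (8, 34), (10, 29), (11, 11), (12, 42), (13, 24), (14, 23), (19, 26)])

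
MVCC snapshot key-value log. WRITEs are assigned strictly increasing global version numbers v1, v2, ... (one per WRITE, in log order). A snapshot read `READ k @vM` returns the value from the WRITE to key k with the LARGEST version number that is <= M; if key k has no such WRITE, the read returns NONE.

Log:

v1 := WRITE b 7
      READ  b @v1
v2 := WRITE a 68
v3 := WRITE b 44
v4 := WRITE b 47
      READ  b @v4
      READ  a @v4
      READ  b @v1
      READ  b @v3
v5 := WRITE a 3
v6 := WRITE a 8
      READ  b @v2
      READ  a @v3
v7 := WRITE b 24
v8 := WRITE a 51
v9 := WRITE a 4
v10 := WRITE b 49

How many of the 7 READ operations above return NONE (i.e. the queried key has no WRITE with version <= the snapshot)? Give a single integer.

v1: WRITE b=7  (b history now [(1, 7)])
READ b @v1: history=[(1, 7)] -> pick v1 -> 7
v2: WRITE a=68  (a history now [(2, 68)])
v3: WRITE b=44  (b history now [(1, 7), (3, 44)])
v4: WRITE b=47  (b history now [(1, 7), (3, 44), (4, 47)])
READ b @v4: history=[(1, 7), (3, 44), (4, 47)] -> pick v4 -> 47
READ a @v4: history=[(2, 68)] -> pick v2 -> 68
READ b @v1: history=[(1, 7), (3, 44), (4, 47)] -> pick v1 -> 7
READ b @v3: history=[(1, 7), (3, 44), (4, 47)] -> pick v3 -> 44
v5: WRITE a=3  (a history now [(2, 68), (5, 3)])
v6: WRITE a=8  (a history now [(2, 68), (5, 3), (6, 8)])
READ b @v2: history=[(1, 7), (3, 44), (4, 47)] -> pick v1 -> 7
READ a @v3: history=[(2, 68), (5, 3), (6, 8)] -> pick v2 -> 68
v7: WRITE b=24  (b history now [(1, 7), (3, 44), (4, 47), (7, 24)])
v8: WRITE a=51  (a history now [(2, 68), (5, 3), (6, 8), (8, 51)])
v9: WRITE a=4  (a history now [(2, 68), (5, 3), (6, 8), (8, 51), (9, 4)])
v10: WRITE b=49  (b history now [(1, 7), (3, 44), (4, 47), (7, 24), (10, 49)])
Read results in order: ['7', '47', '68', '7', '44', '7', '68']
NONE count = 0

Answer: 0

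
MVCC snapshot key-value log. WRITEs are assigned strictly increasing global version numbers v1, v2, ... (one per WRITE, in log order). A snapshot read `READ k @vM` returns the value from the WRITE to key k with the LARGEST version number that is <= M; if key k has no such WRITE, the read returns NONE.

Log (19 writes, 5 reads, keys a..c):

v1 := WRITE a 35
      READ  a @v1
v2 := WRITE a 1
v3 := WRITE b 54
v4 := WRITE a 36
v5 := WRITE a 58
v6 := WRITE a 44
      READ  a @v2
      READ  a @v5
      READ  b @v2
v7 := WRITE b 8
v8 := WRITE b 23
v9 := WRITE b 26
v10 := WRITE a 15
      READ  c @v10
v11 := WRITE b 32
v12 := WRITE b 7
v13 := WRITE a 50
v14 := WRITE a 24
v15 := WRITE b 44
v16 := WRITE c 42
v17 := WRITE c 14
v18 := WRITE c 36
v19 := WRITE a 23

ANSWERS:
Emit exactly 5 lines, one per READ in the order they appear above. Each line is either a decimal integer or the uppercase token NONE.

v1: WRITE a=35  (a history now [(1, 35)])
READ a @v1: history=[(1, 35)] -> pick v1 -> 35
v2: WRITE a=1  (a history now [(1, 35), (2, 1)])
v3: WRITE b=54  (b history now [(3, 54)])
v4: WRITE a=36  (a history now [(1, 35), (2, 1), (4, 36)])
v5: WRITE a=58  (a history now [(1, 35), (2, 1), (4, 36), (5, 58)])
v6: WRITE a=44  (a history now [(1, 35), (2, 1), (4, 36), (5, 58), (6, 44)])
READ a @v2: history=[(1, 35), (2, 1), (4, 36), (5, 58), (6, 44)] -> pick v2 -> 1
READ a @v5: history=[(1, 35), (2, 1), (4, 36), (5, 58), (6, 44)] -> pick v5 -> 58
READ b @v2: history=[(3, 54)] -> no version <= 2 -> NONE
v7: WRITE b=8  (b history now [(3, 54), (7, 8)])
v8: WRITE b=23  (b history now [(3, 54), (7, 8), (8, 23)])
v9: WRITE b=26  (b history now [(3, 54), (7, 8), (8, 23), (9, 26)])
v10: WRITE a=15  (a history now [(1, 35), (2, 1), (4, 36), (5, 58), (6, 44), (10, 15)])
READ c @v10: history=[] -> no version <= 10 -> NONE
v11: WRITE b=32  (b history now [(3, 54), (7, 8), (8, 23), (9, 26), (11, 32)])
v12: WRITE b=7  (b history now [(3, 54), (7, 8), (8, 23), (9, 26), (11, 32), (12, 7)])
v13: WRITE a=50  (a history now [(1, 35), (2, 1), (4, 36), (5, 58), (6, 44), (10, 15), (13, 50)])
v14: WRITE a=24  (a history now [(1, 35), (2, 1), (4, 36), (5, 58), (6, 44), (10, 15), (13, 50), (14, 24)])
v15: WRITE b=44  (b history now [(3, 54), (7, 8), (8, 23), (9, 26), (11, 32), (12, 7), (15, 44)])
v16: WRITE c=42  (c history now [(16, 42)])
v17: WRITE c=14  (c history now [(16, 42), (17, 14)])
v18: WRITE c=36  (c history now [(16, 42), (17, 14), (18, 36)])
v19: WRITE a=23  (a history now [(1, 35), (2, 1), (4, 36), (5, 58), (6, 44), (10, 15), (13, 50), (14, 24), (19, 23)])

Answer: 35
1
58
NONE
NONE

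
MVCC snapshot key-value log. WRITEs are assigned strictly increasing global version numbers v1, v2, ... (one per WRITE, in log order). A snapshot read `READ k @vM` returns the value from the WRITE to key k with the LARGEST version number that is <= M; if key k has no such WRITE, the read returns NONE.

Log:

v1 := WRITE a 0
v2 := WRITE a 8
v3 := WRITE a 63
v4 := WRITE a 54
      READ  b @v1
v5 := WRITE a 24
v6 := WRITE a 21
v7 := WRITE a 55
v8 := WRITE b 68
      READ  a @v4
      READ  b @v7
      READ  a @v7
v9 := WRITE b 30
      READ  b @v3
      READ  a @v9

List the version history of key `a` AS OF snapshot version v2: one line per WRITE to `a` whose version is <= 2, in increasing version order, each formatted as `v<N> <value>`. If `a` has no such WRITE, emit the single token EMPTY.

Scan writes for key=a with version <= 2:
  v1 WRITE a 0 -> keep
  v2 WRITE a 8 -> keep
  v3 WRITE a 63 -> drop (> snap)
  v4 WRITE a 54 -> drop (> snap)
  v5 WRITE a 24 -> drop (> snap)
  v6 WRITE a 21 -> drop (> snap)
  v7 WRITE a 55 -> drop (> snap)
  v8 WRITE b 68 -> skip
  v9 WRITE b 30 -> skip
Collected: [(1, 0), (2, 8)]

Answer: v1 0
v2 8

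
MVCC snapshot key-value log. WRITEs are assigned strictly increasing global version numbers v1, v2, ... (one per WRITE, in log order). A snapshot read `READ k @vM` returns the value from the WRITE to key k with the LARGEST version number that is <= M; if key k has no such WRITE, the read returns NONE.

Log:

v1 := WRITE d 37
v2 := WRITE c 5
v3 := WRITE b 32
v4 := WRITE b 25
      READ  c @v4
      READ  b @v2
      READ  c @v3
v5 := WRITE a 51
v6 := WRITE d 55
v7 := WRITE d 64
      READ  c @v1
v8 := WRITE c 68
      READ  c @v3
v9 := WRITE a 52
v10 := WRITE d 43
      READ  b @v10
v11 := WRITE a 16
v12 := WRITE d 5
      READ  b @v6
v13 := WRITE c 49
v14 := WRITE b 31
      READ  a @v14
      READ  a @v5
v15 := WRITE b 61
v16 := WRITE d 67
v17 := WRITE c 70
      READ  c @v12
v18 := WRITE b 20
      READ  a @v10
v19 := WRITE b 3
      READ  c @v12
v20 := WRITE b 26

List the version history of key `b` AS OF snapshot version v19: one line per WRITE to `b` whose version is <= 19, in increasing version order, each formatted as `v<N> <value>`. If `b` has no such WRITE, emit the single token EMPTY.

Answer: v3 32
v4 25
v14 31
v15 61
v18 20
v19 3

Derivation:
Scan writes for key=b with version <= 19:
  v1 WRITE d 37 -> skip
  v2 WRITE c 5 -> skip
  v3 WRITE b 32 -> keep
  v4 WRITE b 25 -> keep
  v5 WRITE a 51 -> skip
  v6 WRITE d 55 -> skip
  v7 WRITE d 64 -> skip
  v8 WRITE c 68 -> skip
  v9 WRITE a 52 -> skip
  v10 WRITE d 43 -> skip
  v11 WRITE a 16 -> skip
  v12 WRITE d 5 -> skip
  v13 WRITE c 49 -> skip
  v14 WRITE b 31 -> keep
  v15 WRITE b 61 -> keep
  v16 WRITE d 67 -> skip
  v17 WRITE c 70 -> skip
  v18 WRITE b 20 -> keep
  v19 WRITE b 3 -> keep
  v20 WRITE b 26 -> drop (> snap)
Collected: [(3, 32), (4, 25), (14, 31), (15, 61), (18, 20), (19, 3)]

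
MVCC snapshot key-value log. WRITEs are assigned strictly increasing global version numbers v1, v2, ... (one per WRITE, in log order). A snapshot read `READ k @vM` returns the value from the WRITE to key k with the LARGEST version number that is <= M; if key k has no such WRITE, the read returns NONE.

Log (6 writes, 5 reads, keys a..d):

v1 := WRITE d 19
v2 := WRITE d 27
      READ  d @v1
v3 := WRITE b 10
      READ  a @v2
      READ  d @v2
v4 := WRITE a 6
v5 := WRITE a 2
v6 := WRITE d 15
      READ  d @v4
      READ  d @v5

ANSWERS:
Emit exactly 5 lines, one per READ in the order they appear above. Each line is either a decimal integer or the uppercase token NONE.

v1: WRITE d=19  (d history now [(1, 19)])
v2: WRITE d=27  (d history now [(1, 19), (2, 27)])
READ d @v1: history=[(1, 19), (2, 27)] -> pick v1 -> 19
v3: WRITE b=10  (b history now [(3, 10)])
READ a @v2: history=[] -> no version <= 2 -> NONE
READ d @v2: history=[(1, 19), (2, 27)] -> pick v2 -> 27
v4: WRITE a=6  (a history now [(4, 6)])
v5: WRITE a=2  (a history now [(4, 6), (5, 2)])
v6: WRITE d=15  (d history now [(1, 19), (2, 27), (6, 15)])
READ d @v4: history=[(1, 19), (2, 27), (6, 15)] -> pick v2 -> 27
READ d @v5: history=[(1, 19), (2, 27), (6, 15)] -> pick v2 -> 27

Answer: 19
NONE
27
27
27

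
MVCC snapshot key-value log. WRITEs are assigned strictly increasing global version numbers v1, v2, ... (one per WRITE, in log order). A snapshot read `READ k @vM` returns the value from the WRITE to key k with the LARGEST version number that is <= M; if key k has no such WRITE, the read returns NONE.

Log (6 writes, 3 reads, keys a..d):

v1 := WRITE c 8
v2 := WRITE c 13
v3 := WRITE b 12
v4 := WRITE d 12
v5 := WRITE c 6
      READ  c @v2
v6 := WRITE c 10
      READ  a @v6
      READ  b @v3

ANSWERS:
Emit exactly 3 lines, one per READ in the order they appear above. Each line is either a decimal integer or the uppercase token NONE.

v1: WRITE c=8  (c history now [(1, 8)])
v2: WRITE c=13  (c history now [(1, 8), (2, 13)])
v3: WRITE b=12  (b history now [(3, 12)])
v4: WRITE d=12  (d history now [(4, 12)])
v5: WRITE c=6  (c history now [(1, 8), (2, 13), (5, 6)])
READ c @v2: history=[(1, 8), (2, 13), (5, 6)] -> pick v2 -> 13
v6: WRITE c=10  (c history now [(1, 8), (2, 13), (5, 6), (6, 10)])
READ a @v6: history=[] -> no version <= 6 -> NONE
READ b @v3: history=[(3, 12)] -> pick v3 -> 12

Answer: 13
NONE
12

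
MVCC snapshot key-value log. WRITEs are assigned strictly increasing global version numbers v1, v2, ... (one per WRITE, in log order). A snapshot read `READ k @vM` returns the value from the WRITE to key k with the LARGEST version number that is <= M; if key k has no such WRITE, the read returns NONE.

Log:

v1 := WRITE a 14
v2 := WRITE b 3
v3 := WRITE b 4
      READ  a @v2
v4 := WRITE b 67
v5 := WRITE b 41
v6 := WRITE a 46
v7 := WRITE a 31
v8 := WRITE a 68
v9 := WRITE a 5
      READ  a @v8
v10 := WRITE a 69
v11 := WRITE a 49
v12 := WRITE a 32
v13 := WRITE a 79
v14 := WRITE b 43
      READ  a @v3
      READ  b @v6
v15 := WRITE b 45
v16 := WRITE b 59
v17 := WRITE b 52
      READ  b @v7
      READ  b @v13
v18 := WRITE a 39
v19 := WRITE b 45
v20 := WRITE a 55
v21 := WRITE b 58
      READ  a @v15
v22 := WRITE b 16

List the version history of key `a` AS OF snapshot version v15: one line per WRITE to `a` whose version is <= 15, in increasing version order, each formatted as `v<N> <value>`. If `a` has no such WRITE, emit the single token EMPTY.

Scan writes for key=a with version <= 15:
  v1 WRITE a 14 -> keep
  v2 WRITE b 3 -> skip
  v3 WRITE b 4 -> skip
  v4 WRITE b 67 -> skip
  v5 WRITE b 41 -> skip
  v6 WRITE a 46 -> keep
  v7 WRITE a 31 -> keep
  v8 WRITE a 68 -> keep
  v9 WRITE a 5 -> keep
  v10 WRITE a 69 -> keep
  v11 WRITE a 49 -> keep
  v12 WRITE a 32 -> keep
  v13 WRITE a 79 -> keep
  v14 WRITE b 43 -> skip
  v15 WRITE b 45 -> skip
  v16 WRITE b 59 -> skip
  v17 WRITE b 52 -> skip
  v18 WRITE a 39 -> drop (> snap)
  v19 WRITE b 45 -> skip
  v20 WRITE a 55 -> drop (> snap)
  v21 WRITE b 58 -> skip
  v22 WRITE b 16 -> skip
Collected: [(1, 14), (6, 46), (7, 31), (8, 68), (9, 5), (10, 69), (11, 49), (12, 32), (13, 79)]

Answer: v1 14
v6 46
v7 31
v8 68
v9 5
v10 69
v11 49
v12 32
v13 79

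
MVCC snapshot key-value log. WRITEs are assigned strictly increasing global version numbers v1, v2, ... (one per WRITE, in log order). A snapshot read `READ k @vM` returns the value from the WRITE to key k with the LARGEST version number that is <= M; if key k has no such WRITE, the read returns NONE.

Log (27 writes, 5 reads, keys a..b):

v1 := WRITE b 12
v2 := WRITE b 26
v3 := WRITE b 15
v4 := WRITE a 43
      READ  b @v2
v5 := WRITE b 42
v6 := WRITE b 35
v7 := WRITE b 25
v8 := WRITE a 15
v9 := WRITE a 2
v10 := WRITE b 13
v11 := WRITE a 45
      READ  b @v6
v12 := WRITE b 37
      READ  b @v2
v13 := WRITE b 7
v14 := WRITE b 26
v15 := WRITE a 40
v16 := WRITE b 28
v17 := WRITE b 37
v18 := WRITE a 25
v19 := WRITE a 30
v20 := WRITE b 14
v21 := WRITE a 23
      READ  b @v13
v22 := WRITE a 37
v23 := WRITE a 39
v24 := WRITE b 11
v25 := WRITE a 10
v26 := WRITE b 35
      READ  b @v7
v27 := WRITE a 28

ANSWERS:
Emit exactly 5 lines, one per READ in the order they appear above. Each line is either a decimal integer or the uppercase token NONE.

Answer: 26
35
26
7
25

Derivation:
v1: WRITE b=12  (b history now [(1, 12)])
v2: WRITE b=26  (b history now [(1, 12), (2, 26)])
v3: WRITE b=15  (b history now [(1, 12), (2, 26), (3, 15)])
v4: WRITE a=43  (a history now [(4, 43)])
READ b @v2: history=[(1, 12), (2, 26), (3, 15)] -> pick v2 -> 26
v5: WRITE b=42  (b history now [(1, 12), (2, 26), (3, 15), (5, 42)])
v6: WRITE b=35  (b history now [(1, 12), (2, 26), (3, 15), (5, 42), (6, 35)])
v7: WRITE b=25  (b history now [(1, 12), (2, 26), (3, 15), (5, 42), (6, 35), (7, 25)])
v8: WRITE a=15  (a history now [(4, 43), (8, 15)])
v9: WRITE a=2  (a history now [(4, 43), (8, 15), (9, 2)])
v10: WRITE b=13  (b history now [(1, 12), (2, 26), (3, 15), (5, 42), (6, 35), (7, 25), (10, 13)])
v11: WRITE a=45  (a history now [(4, 43), (8, 15), (9, 2), (11, 45)])
READ b @v6: history=[(1, 12), (2, 26), (3, 15), (5, 42), (6, 35), (7, 25), (10, 13)] -> pick v6 -> 35
v12: WRITE b=37  (b history now [(1, 12), (2, 26), (3, 15), (5, 42), (6, 35), (7, 25), (10, 13), (12, 37)])
READ b @v2: history=[(1, 12), (2, 26), (3, 15), (5, 42), (6, 35), (7, 25), (10, 13), (12, 37)] -> pick v2 -> 26
v13: WRITE b=7  (b history now [(1, 12), (2, 26), (3, 15), (5, 42), (6, 35), (7, 25), (10, 13), (12, 37), (13, 7)])
v14: WRITE b=26  (b history now [(1, 12), (2, 26), (3, 15), (5, 42), (6, 35), (7, 25), (10, 13), (12, 37), (13, 7), (14, 26)])
v15: WRITE a=40  (a history now [(4, 43), (8, 15), (9, 2), (11, 45), (15, 40)])
v16: WRITE b=28  (b history now [(1, 12), (2, 26), (3, 15), (5, 42), (6, 35), (7, 25), (10, 13), (12, 37), (13, 7), (14, 26), (16, 28)])
v17: WRITE b=37  (b history now [(1, 12), (2, 26), (3, 15), (5, 42), (6, 35), (7, 25), (10, 13), (12, 37), (13, 7), (14, 26), (16, 28), (17, 37)])
v18: WRITE a=25  (a history now [(4, 43), (8, 15), (9, 2), (11, 45), (15, 40), (18, 25)])
v19: WRITE a=30  (a history now [(4, 43), (8, 15), (9, 2), (11, 45), (15, 40), (18, 25), (19, 30)])
v20: WRITE b=14  (b history now [(1, 12), (2, 26), (3, 15), (5, 42), (6, 35), (7, 25), (10, 13), (12, 37), (13, 7), (14, 26), (16, 28), (17, 37), (20, 14)])
v21: WRITE a=23  (a history now [(4, 43), (8, 15), (9, 2), (11, 45), (15, 40), (18, 25), (19, 30), (21, 23)])
READ b @v13: history=[(1, 12), (2, 26), (3, 15), (5, 42), (6, 35), (7, 25), (10, 13), (12, 37), (13, 7), (14, 26), (16, 28), (17, 37), (20, 14)] -> pick v13 -> 7
v22: WRITE a=37  (a history now [(4, 43), (8, 15), (9, 2), (11, 45), (15, 40), (18, 25), (19, 30), (21, 23), (22, 37)])
v23: WRITE a=39  (a history now [(4, 43), (8, 15), (9, 2), (11, 45), (15, 40), (18, 25), (19, 30), (21, 23), (22, 37), (23, 39)])
v24: WRITE b=11  (b history now [(1, 12), (2, 26), (3, 15), (5, 42), (6, 35), (7, 25), (10, 13), (12, 37), (13, 7), (14, 26), (16, 28), (17, 37), (20, 14), (24, 11)])
v25: WRITE a=10  (a history now [(4, 43), (8, 15), (9, 2), (11, 45), (15, 40), (18, 25), (19, 30), (21, 23), (22, 37), (23, 39), (25, 10)])
v26: WRITE b=35  (b history now [(1, 12), (2, 26), (3, 15), (5, 42), (6, 35), (7, 25), (10, 13), (12, 37), (13, 7), (14, 26), (16, 28), (17, 37), (20, 14), (24, 11), (26, 35)])
READ b @v7: history=[(1, 12), (2, 26), (3, 15), (5, 42), (6, 35), (7, 25), (10, 13), (12, 37), (13, 7), (14, 26), (16, 28), (17, 37), (20, 14), (24, 11), (26, 35)] -> pick v7 -> 25
v27: WRITE a=28  (a history now [(4, 43), (8, 15), (9, 2), (11, 45), (15, 40), (18, 25), (19, 30), (21, 23), (22, 37), (23, 39), (25, 10), (27, 28)])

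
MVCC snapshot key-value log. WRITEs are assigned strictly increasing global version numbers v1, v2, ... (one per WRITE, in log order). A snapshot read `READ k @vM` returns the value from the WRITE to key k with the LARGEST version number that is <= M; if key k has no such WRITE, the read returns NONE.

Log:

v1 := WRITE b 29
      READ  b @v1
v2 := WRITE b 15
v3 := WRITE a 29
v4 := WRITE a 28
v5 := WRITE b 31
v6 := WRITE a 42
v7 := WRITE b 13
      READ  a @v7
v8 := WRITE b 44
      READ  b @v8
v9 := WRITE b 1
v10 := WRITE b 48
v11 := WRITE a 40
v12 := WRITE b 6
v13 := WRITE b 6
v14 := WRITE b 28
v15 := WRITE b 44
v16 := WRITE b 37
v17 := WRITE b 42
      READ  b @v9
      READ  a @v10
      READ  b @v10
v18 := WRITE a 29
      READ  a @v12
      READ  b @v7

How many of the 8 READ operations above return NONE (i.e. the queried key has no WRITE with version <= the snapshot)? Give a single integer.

v1: WRITE b=29  (b history now [(1, 29)])
READ b @v1: history=[(1, 29)] -> pick v1 -> 29
v2: WRITE b=15  (b history now [(1, 29), (2, 15)])
v3: WRITE a=29  (a history now [(3, 29)])
v4: WRITE a=28  (a history now [(3, 29), (4, 28)])
v5: WRITE b=31  (b history now [(1, 29), (2, 15), (5, 31)])
v6: WRITE a=42  (a history now [(3, 29), (4, 28), (6, 42)])
v7: WRITE b=13  (b history now [(1, 29), (2, 15), (5, 31), (7, 13)])
READ a @v7: history=[(3, 29), (4, 28), (6, 42)] -> pick v6 -> 42
v8: WRITE b=44  (b history now [(1, 29), (2, 15), (5, 31), (7, 13), (8, 44)])
READ b @v8: history=[(1, 29), (2, 15), (5, 31), (7, 13), (8, 44)] -> pick v8 -> 44
v9: WRITE b=1  (b history now [(1, 29), (2, 15), (5, 31), (7, 13), (8, 44), (9, 1)])
v10: WRITE b=48  (b history now [(1, 29), (2, 15), (5, 31), (7, 13), (8, 44), (9, 1), (10, 48)])
v11: WRITE a=40  (a history now [(3, 29), (4, 28), (6, 42), (11, 40)])
v12: WRITE b=6  (b history now [(1, 29), (2, 15), (5, 31), (7, 13), (8, 44), (9, 1), (10, 48), (12, 6)])
v13: WRITE b=6  (b history now [(1, 29), (2, 15), (5, 31), (7, 13), (8, 44), (9, 1), (10, 48), (12, 6), (13, 6)])
v14: WRITE b=28  (b history now [(1, 29), (2, 15), (5, 31), (7, 13), (8, 44), (9, 1), (10, 48), (12, 6), (13, 6), (14, 28)])
v15: WRITE b=44  (b history now [(1, 29), (2, 15), (5, 31), (7, 13), (8, 44), (9, 1), (10, 48), (12, 6), (13, 6), (14, 28), (15, 44)])
v16: WRITE b=37  (b history now [(1, 29), (2, 15), (5, 31), (7, 13), (8, 44), (9, 1), (10, 48), (12, 6), (13, 6), (14, 28), (15, 44), (16, 37)])
v17: WRITE b=42  (b history now [(1, 29), (2, 15), (5, 31), (7, 13), (8, 44), (9, 1), (10, 48), (12, 6), (13, 6), (14, 28), (15, 44), (16, 37), (17, 42)])
READ b @v9: history=[(1, 29), (2, 15), (5, 31), (7, 13), (8, 44), (9, 1), (10, 48), (12, 6), (13, 6), (14, 28), (15, 44), (16, 37), (17, 42)] -> pick v9 -> 1
READ a @v10: history=[(3, 29), (4, 28), (6, 42), (11, 40)] -> pick v6 -> 42
READ b @v10: history=[(1, 29), (2, 15), (5, 31), (7, 13), (8, 44), (9, 1), (10, 48), (12, 6), (13, 6), (14, 28), (15, 44), (16, 37), (17, 42)] -> pick v10 -> 48
v18: WRITE a=29  (a history now [(3, 29), (4, 28), (6, 42), (11, 40), (18, 29)])
READ a @v12: history=[(3, 29), (4, 28), (6, 42), (11, 40), (18, 29)] -> pick v11 -> 40
READ b @v7: history=[(1, 29), (2, 15), (5, 31), (7, 13), (8, 44), (9, 1), (10, 48), (12, 6), (13, 6), (14, 28), (15, 44), (16, 37), (17, 42)] -> pick v7 -> 13
Read results in order: ['29', '42', '44', '1', '42', '48', '40', '13']
NONE count = 0

Answer: 0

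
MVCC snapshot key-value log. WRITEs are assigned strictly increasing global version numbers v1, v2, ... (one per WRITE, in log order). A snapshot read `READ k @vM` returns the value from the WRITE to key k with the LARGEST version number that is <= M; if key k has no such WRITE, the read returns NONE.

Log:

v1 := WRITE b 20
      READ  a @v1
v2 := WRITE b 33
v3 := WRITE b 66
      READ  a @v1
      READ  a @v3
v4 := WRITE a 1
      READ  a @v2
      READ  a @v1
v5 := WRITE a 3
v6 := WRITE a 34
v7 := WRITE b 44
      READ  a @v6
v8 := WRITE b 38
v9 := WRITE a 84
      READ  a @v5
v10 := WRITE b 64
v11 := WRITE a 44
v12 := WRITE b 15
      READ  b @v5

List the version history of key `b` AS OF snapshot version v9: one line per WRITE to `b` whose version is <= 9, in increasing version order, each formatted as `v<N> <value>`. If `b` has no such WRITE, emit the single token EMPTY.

Answer: v1 20
v2 33
v3 66
v7 44
v8 38

Derivation:
Scan writes for key=b with version <= 9:
  v1 WRITE b 20 -> keep
  v2 WRITE b 33 -> keep
  v3 WRITE b 66 -> keep
  v4 WRITE a 1 -> skip
  v5 WRITE a 3 -> skip
  v6 WRITE a 34 -> skip
  v7 WRITE b 44 -> keep
  v8 WRITE b 38 -> keep
  v9 WRITE a 84 -> skip
  v10 WRITE b 64 -> drop (> snap)
  v11 WRITE a 44 -> skip
  v12 WRITE b 15 -> drop (> snap)
Collected: [(1, 20), (2, 33), (3, 66), (7, 44), (8, 38)]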